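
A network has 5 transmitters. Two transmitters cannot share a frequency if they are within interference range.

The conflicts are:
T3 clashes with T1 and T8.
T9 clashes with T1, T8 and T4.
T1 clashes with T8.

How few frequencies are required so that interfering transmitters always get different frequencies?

3

T3, T1, T8 all conflict with each other, so at least 3 frequencies are needed.
3 frequencies suffice: T3=3, T9=3, T1=1, T8=2, T4=1. No two conflicting transmitters share a frequency.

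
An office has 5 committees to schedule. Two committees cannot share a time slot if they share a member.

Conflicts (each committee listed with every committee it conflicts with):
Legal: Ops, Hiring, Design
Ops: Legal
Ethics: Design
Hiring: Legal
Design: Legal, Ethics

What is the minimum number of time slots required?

2

Legal and Design conflict, so at least 2 time slots are needed.
2 time slots suffice: Legal=1, Ops=2, Ethics=1, Hiring=2, Design=2. Each listed conflict is separated.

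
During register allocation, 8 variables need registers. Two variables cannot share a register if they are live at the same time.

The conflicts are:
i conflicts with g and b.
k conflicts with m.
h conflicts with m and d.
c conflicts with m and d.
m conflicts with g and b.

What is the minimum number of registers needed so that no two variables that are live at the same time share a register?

2

i and g conflict, so at least 2 registers are needed.
2 registers suffice: register 1 → {i, m, d}; register 2 → {k, h, c, g, b}. Every pair that conflicts lands in different registers.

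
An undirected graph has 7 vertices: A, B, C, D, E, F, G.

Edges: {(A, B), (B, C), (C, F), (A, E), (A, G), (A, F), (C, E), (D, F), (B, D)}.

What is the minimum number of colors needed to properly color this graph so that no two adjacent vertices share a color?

D and F are adjacent, so at least 2 colors are needed.
A valid assignment using 2 colors: A=1, B=2, C=1, D=1, E=2, F=2, G=2. Each edge has distinct colors on its endpoints.

2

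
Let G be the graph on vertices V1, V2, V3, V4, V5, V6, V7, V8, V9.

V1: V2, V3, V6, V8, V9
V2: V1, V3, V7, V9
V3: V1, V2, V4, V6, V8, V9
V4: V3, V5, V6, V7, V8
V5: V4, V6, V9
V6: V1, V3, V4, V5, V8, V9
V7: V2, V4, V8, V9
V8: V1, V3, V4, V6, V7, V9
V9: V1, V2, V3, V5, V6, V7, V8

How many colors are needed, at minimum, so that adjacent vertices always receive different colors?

V1, V3, V6, V8, V9 are mutually adjacent (a clique of size 5), so at least 5 colors are needed.
5 colors suffice: color R → {V4, V9}; color B → {V6, V7}; color G → {V3, V5}; color Y → {V2, V8}; color P → {V1}. No two adjacent vertices share a color.

5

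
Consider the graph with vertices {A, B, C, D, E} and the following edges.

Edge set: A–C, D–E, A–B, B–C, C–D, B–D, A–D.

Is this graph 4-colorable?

The chromatic number is 4. A, B, C, D form a clique, so at least 4 colors are needed.
One proper 4-coloring: A=2, B=4, C=3, D=1, E=2.
That is already a proper 4-coloring.

Yes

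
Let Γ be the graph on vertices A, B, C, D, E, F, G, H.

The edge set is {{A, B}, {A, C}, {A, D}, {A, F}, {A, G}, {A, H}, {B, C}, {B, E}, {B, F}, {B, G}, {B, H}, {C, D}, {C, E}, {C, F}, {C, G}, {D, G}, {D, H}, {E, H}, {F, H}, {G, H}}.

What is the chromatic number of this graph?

A, C, D, G are mutually adjacent (a clique of size 4), so at least 4 colors are needed.
4 colors suffice: color 1 → {A, E}; color 2 → {C, H}; color 3 → {B, D}; color 4 → {F, G}. No two adjacent vertices share a color.

4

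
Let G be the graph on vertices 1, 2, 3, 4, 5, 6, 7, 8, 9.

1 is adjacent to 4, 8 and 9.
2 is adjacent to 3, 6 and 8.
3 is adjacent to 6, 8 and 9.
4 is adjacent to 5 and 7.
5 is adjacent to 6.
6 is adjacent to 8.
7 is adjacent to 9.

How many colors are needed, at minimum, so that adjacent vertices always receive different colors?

4

2, 3, 6, 8 are pairwise adjacent (a clique of size 4), so at least 4 colors are needed.
4 colors suffice: 1=blue, 2=yellow, 3=blue, 4=red, 5=blue, 6=green, 7=blue, 8=red, 9=red. Every edge joins two different colors.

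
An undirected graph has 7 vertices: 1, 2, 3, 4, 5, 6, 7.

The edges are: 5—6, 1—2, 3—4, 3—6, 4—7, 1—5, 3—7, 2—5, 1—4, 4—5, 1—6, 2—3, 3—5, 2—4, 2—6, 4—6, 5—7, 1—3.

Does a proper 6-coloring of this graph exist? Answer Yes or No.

Yes

The chromatic number is 6. 1, 2, 3, 4, 5, 6 are pairwise adjacent (a clique of size 6), so at least 6 colors are needed.
6 colors suffice: 1=d, 2=e, 3=c, 4=a, 5=b, 6=f, 7=d.
That is already a proper 6-coloring.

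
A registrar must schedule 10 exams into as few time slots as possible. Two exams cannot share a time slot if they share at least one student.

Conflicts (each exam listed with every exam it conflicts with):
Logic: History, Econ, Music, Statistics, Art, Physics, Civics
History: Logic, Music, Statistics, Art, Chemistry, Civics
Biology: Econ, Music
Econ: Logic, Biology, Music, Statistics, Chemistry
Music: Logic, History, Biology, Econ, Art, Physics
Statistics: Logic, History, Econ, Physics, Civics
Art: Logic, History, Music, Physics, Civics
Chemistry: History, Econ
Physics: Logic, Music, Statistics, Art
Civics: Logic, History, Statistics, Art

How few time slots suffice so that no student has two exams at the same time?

Logic, History, Art, Civics are mutually in conflict, so at least 4 time slots are needed.
4 time slots suffice: Logic=1, History=2, Biology=1, Econ=2, Music=3, Statistics=4, Art=4, Chemistry=1, Physics=2, Civics=3. No two conflicting exams share a time slot.

4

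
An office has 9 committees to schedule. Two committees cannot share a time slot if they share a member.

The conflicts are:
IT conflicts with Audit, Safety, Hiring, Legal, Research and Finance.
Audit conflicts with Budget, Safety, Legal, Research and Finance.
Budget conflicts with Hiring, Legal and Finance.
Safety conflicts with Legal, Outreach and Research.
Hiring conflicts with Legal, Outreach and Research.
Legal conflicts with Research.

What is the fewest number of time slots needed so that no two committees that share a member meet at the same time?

IT, Audit, Safety, Legal, Research are mutually in conflict, so at least 5 time slots are needed.
A valid assignment using 5 time slots: IT=2, Audit=3, Budget=2, Safety=5, Hiring=3, Legal=1, Outreach=1, Research=4, Finance=1. Every pair that conflicts lands in different time slots.

5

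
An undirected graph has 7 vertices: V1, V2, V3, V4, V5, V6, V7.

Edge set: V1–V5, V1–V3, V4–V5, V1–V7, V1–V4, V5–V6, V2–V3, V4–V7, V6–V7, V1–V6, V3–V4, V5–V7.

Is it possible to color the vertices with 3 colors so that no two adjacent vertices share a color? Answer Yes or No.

No

V1, V4, V5, V7 are mutually adjacent (a clique of size 4), so at least 4 colors are needed.
So 3 colors are not enough.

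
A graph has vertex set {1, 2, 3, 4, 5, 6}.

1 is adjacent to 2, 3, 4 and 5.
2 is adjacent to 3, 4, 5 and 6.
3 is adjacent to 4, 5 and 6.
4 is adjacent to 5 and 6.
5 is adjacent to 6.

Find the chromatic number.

5

1, 2, 3, 4, 5 are pairwise adjacent (a clique of size 5), so at least 5 colors are needed.
A valid assignment using 5 colors: 1=purple, 2=yellow, 3=green, 4=blue, 5=red, 6=purple. Each edge has distinct colors on its endpoints.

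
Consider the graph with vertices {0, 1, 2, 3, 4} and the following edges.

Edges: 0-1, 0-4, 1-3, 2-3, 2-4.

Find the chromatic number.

3

The cycle 3-2-4-0-1-3 has odd length 5, so it cannot be 2-colored; at least 3 colors are needed.
A valid assignment using 3 colors: 0=blue, 1=red, 2=blue, 3=green, 4=red. Every edge joins two different colors.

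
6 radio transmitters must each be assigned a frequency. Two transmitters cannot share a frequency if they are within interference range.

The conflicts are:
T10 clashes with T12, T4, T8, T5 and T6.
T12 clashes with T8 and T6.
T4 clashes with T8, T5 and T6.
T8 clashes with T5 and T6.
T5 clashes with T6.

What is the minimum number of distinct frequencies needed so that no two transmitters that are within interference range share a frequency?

T10, T4, T8, T5, T6 pairwise conflict, so at least 5 frequencies are needed.
5 frequencies suffice: frequency 1 → {T6}; frequency 2 → {T10}; frequency 3 → {T8}; frequency 4 → {T12, T4}; frequency 5 → {T5}. Every pair that conflicts lands in different frequencies.

5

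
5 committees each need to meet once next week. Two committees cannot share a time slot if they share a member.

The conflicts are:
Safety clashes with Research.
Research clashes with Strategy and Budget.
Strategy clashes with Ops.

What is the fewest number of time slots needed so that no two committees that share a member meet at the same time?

2

Research and Budget conflict, so at least 2 time slots are needed.
2 time slots suffice: time slot 1 → {Research, Ops}; time slot 2 → {Safety, Strategy, Budget}. Every pair that conflicts lands in different time slots.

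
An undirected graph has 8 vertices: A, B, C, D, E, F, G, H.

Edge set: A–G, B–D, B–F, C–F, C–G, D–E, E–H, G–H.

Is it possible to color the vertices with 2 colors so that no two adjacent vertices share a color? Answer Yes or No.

No

The cycle C-F-B-D-E-H-G-C has odd length 7, so it cannot be 2-colored; at least 3 colors are needed.
So 2 colors are not enough.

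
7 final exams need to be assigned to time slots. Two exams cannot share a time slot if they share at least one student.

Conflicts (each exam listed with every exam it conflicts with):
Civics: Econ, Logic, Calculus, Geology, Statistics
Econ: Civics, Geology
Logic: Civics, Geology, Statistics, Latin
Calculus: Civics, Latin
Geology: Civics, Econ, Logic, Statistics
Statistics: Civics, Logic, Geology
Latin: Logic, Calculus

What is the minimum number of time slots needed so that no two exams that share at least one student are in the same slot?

4

Civics, Logic, Geology, Statistics all conflict with each other, so at least 4 time slots are needed.
Using 4 time slots: Civics=1, Econ=2, Logic=2, Calculus=2, Geology=3, Statistics=4, Latin=1. No two conflicting exams share a time slot.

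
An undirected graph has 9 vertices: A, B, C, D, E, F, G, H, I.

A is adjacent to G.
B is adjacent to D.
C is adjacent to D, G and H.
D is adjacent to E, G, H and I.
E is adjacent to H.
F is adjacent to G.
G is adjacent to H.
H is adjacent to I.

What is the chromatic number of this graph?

4

C, D, G, H form a clique, so at least 4 colors are needed.
A valid assignment using 4 colors: A=1, B=2, C=4, D=1, E=3, F=1, G=3, H=2, I=3. Every edge joins two different colors.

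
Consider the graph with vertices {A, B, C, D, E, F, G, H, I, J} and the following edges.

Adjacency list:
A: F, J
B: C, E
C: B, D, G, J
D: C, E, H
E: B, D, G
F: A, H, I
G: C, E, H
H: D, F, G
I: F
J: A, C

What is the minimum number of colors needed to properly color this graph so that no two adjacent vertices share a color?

2

E and G are adjacent, so at least 2 colors are needed.
A valid assignment using 2 colors: A=1, B=2, C=1, D=2, E=1, F=2, G=2, H=1, I=1, J=2. No two adjacent vertices share a color.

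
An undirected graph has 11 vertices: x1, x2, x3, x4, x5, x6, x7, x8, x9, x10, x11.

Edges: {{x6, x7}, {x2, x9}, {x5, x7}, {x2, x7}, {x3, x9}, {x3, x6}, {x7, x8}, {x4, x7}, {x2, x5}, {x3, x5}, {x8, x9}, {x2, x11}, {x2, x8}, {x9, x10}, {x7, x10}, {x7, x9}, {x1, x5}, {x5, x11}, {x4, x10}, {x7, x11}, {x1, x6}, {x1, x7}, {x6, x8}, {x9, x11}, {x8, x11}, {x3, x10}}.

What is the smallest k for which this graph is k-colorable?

5

x2, x7, x8, x9, x11 form a clique, so at least 5 colors are needed.
5 colors suffice: color R → {x3, x7}; color B → {x4, x5, x6, x9}; color G → {x1, x10, x11}; color Y → {x8}; color P → {x2}. Each edge has distinct colors on its endpoints.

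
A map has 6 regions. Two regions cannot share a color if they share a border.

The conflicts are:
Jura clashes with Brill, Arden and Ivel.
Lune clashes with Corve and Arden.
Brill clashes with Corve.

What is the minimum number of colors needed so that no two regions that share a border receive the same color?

3

The cycle Jura-Brill-Corve-Lune-Arden-Jura has odd length 5, so it cannot be 2-colored; at least 3 colors are needed.
3 colors suffice: color 1 → {Jura, Corve}; color 2 → {Lune, Brill, Ivel}; color 3 → {Arden}. Each listed conflict is separated.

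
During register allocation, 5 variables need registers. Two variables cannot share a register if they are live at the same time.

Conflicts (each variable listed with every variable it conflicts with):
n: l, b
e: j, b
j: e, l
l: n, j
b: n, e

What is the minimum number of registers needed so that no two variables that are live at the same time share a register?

3

The cycle e-b-n-l-j-e has odd length 5, so it cannot be 2-colored; at least 3 registers are needed.
3 registers suffice: register 1 → {n, j}; register 2 → {l, b}; register 3 → {e}. Each listed conflict is separated.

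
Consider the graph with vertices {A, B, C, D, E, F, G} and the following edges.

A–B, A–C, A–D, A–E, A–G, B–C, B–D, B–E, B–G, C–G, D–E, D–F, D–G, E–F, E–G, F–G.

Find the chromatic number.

A, B, D, E, G are mutually adjacent (a clique of size 5), so at least 5 colors are needed.
5 colors suffice: A=5, B=2, C=3, D=3, E=4, F=2, G=1. Every edge joins two different colors.

5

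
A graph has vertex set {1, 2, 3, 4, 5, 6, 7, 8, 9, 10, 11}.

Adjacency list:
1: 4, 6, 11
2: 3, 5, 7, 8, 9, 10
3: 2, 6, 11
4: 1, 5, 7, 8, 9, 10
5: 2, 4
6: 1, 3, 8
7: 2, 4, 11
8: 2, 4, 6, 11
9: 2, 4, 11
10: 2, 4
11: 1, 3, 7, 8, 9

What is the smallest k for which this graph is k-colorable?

3 and 6 are adjacent, so at least 2 colors are needed.
A valid assignment using 2 colors: 1=b, 2=a, 3=b, 4=a, 5=b, 6=a, 7=b, 8=b, 9=b, 10=b, 11=a. Every edge joins two different colors.

2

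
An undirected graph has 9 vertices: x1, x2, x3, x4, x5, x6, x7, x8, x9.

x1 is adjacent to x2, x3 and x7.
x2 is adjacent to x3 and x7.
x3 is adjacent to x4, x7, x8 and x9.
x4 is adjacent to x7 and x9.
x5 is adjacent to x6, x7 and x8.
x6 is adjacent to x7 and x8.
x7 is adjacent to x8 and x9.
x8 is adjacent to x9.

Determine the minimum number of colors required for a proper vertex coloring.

x3, x7, x8, x9 are mutually adjacent (a clique of size 4), so at least 4 colors are needed.
A valid assignment using 4 colors: x1=4, x2=3, x3=2, x4=3, x5=4, x6=2, x7=1, x8=3, x9=4. Each edge has distinct colors on its endpoints.

4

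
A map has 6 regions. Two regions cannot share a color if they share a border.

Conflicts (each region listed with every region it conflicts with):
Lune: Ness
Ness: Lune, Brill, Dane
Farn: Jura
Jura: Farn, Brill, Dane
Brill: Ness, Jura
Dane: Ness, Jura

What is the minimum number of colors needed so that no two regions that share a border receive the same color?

2

Ness and Dane conflict, so at least 2 colors are needed.
One proper 2-coloring: Lune=2, Ness=1, Farn=2, Jura=1, Brill=2, Dane=2. No two conflicting regions share a color.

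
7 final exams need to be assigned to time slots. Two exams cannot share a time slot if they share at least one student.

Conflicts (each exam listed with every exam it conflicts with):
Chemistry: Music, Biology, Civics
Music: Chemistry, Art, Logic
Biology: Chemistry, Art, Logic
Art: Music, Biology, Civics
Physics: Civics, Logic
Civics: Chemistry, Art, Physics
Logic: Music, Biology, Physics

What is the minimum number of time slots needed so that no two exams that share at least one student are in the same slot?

3

The cycle Civics-Chemistry-Biology-Logic-Physics-Civics has odd length 5, so it cannot be 2-colored; at least 3 time slots are needed.
A valid assignment using 3 time slots: Chemistry=2, Music=1, Biology=1, Art=2, Physics=3, Civics=1, Logic=2. Each listed conflict is separated.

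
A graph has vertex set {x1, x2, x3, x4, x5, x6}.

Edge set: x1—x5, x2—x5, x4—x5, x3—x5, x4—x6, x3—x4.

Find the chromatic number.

x3, x4, x5 are pairwise adjacent, so at least 3 colors are needed.
3 colors suffice: x1=2, x2=2, x3=3, x4=2, x5=1, x6=1. Every edge joins two different colors.

3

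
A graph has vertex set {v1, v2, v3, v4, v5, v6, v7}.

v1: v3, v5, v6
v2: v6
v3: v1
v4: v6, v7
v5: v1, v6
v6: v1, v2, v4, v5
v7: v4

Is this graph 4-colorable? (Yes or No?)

Yes

The chromatic number is 3. v1, v5, v6 are pairwise adjacent, so at least 3 colors are needed.
One proper 3-coloring: v1=2, v2=2, v3=1, v4=2, v5=3, v6=1, v7=1.
Since 4 ≥ 3, a proper 4-coloring certainly exists.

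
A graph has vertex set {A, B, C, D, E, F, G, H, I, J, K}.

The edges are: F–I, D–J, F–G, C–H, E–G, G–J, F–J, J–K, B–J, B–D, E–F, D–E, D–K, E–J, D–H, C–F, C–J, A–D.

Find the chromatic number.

E, F, G, J are mutually adjacent (a clique of size 4), so at least 4 colors are needed.
A valid assignment using 4 colors: A=1, B=3, C=3, D=2, E=3, F=2, G=4, H=1, I=1, J=1, K=3. No two adjacent vertices share a color.

4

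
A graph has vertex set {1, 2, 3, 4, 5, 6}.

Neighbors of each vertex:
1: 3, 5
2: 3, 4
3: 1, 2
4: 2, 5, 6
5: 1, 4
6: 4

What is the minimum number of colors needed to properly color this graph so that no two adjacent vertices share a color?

3

The cycle 3-2-4-5-1-3 has odd length 5, so it cannot be 2-colored; at least 3 colors are needed.
One proper 3-coloring: 1=c, 2=b, 3=a, 4=a, 5=b, 6=b. No two adjacent vertices share a color.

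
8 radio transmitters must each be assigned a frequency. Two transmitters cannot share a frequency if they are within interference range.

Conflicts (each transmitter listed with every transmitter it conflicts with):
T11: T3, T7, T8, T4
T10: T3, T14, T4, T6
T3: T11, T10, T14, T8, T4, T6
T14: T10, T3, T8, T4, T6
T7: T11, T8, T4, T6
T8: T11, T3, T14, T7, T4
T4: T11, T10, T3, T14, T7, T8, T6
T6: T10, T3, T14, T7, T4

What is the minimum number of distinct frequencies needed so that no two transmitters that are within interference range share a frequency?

T10, T3, T14, T4, T6 all conflict with each other, so at least 5 frequencies are needed.
Using 5 frequencies: T11=4, T10=5, T3=2, T14=4, T7=2, T8=3, T4=1, T6=3. Each listed conflict is separated.

5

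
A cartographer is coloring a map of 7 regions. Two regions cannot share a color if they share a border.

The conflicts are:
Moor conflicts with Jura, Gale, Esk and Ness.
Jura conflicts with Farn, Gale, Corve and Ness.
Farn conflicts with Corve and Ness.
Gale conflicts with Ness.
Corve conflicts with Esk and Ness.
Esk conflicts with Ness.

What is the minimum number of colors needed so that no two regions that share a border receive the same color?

Jura, Farn, Corve, Ness pairwise conflict, so at least 4 colors are needed.
4 colors suffice: color 1 → {Ness}; color 2 → {Jura, Esk}; color 3 → {Moor, Corve}; color 4 → {Farn, Gale}. Each listed conflict is separated.

4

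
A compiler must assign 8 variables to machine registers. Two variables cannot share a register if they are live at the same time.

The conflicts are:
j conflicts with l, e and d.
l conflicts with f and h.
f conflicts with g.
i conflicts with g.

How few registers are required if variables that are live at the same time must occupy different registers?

j and e conflict, so at least 2 registers are needed.
2 registers suffice: j=2, l=1, f=2, i=2, g=1, e=1, h=2, d=1. Each listed conflict is separated.

2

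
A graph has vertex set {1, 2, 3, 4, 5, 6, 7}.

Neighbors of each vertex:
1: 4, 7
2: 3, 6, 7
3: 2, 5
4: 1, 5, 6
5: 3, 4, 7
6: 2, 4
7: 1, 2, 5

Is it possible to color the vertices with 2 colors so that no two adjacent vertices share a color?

No

The cycle 4-5-3-2-6-4 has odd length 5, so it cannot be 2-colored; at least 3 colors are needed.
So 2 colors are not enough.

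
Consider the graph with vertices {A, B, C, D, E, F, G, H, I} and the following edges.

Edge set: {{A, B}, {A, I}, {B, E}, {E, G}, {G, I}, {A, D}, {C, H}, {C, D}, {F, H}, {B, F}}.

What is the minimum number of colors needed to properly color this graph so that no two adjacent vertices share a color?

3

The cycle E-G-I-A-B-E has odd length 5, so it cannot be 2-colored; at least 3 colors are needed.
3 colors suffice: color 1 → {A, C, E, F}; color 2 → {B, D, H, I}; color 3 → {G}. Every edge joins two different colors.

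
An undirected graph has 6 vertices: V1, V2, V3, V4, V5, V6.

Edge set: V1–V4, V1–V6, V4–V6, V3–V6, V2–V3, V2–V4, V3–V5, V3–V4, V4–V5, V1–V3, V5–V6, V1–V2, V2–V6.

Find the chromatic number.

5

V1, V2, V3, V4, V6 are mutually adjacent (a clique of size 5), so at least 5 colors are needed.
5 colors suffice: color red → {V3}; color blue → {V4}; color green → {V6}; color yellow → {V2, V5}; color purple → {V1}. Each edge has distinct colors on its endpoints.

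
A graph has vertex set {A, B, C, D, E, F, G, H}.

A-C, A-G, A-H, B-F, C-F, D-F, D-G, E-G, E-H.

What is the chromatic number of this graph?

The cycle F-C-A-G-D-F has odd length 5, so it cannot be 2-colored; at least 3 colors are needed.
3 colors suffice: color 1 → {A, E, F}; color 2 → {B, C, G, H}; color 3 → {D}. No two adjacent vertices share a color.

3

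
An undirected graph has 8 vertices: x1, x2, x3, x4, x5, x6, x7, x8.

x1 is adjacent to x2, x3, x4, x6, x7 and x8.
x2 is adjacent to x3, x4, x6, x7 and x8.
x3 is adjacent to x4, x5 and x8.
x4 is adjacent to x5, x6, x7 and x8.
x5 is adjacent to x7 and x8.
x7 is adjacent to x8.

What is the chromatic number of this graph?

x1, x2, x3, x4, x8 form a clique, so at least 5 colors are needed.
One proper 5-coloring: x1=yellow, x2=green, x3=purple, x4=red, x5=green, x6=blue, x7=purple, x8=blue. Every edge joins two different colors.

5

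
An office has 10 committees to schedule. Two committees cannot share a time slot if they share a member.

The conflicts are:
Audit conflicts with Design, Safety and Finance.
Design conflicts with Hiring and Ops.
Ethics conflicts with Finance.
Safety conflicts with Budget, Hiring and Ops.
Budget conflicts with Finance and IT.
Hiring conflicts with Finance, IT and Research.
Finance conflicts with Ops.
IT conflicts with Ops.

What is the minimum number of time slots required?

Safety and Hiring conflict, so at least 2 time slots are needed.
2 time slots suffice: Audit=1, Design=2, Ethics=1, Safety=2, Budget=1, Hiring=1, Finance=2, IT=2, Research=2, Ops=1. No two conflicting committees share a time slot.

2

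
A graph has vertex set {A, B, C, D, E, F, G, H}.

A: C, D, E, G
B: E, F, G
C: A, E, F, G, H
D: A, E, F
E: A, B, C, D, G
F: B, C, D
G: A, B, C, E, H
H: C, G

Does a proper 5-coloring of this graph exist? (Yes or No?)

The chromatic number is 4. A, C, E, G are pairwise adjacent (a clique of size 4), so at least 4 colors are needed.
One proper 4-coloring: A=4, B=3, C=3, D=3, E=2, F=1, G=1, H=2.
Since 5 ≥ 4, a proper 5-coloring certainly exists.

Yes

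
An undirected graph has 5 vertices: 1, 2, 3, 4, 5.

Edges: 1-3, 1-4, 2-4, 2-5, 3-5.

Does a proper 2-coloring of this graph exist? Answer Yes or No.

The cycle 4-2-5-3-1-4 has odd length 5, so it cannot be 2-colored; at least 3 colors are needed.
So 2 colors are not enough.

No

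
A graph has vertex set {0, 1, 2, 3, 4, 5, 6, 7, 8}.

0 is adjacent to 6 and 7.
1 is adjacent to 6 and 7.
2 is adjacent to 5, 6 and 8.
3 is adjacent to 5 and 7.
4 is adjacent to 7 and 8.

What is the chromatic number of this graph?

2

1 and 7 are adjacent, so at least 2 colors are needed.
2 colors suffice: color a → {5, 6, 7, 8}; color b → {0, 1, 2, 3, 4}. Every edge joins two different colors.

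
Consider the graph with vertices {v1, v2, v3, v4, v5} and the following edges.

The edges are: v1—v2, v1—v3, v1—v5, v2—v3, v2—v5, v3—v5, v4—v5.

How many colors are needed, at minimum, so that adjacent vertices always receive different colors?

4

v1, v2, v3, v5 are mutually adjacent (a clique of size 4), so at least 4 colors are needed.
4 colors suffice: color 1 → {v5}; color 2 → {v3, v4}; color 3 → {v1}; color 4 → {v2}. Every edge joins two different colors.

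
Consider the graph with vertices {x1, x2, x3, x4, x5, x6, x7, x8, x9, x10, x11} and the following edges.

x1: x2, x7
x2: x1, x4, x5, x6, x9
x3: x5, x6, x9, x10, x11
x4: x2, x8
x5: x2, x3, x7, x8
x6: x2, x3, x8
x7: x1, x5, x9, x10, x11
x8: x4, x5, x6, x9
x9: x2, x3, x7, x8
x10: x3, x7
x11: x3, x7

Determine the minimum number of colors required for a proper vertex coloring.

x2 and x9 are adjacent, so at least 2 colors are needed.
One proper 2-coloring: x1=2, x2=1, x3=1, x4=2, x5=2, x6=2, x7=1, x8=1, x9=2, x10=2, x11=2. Each edge has distinct colors on its endpoints.

2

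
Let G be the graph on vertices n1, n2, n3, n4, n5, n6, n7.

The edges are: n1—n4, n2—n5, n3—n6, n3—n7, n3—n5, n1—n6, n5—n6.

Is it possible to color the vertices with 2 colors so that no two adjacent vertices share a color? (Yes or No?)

n3, n5, n6 are mutually adjacent, so at least 3 colors are needed.
So 2 colors are not enough.

No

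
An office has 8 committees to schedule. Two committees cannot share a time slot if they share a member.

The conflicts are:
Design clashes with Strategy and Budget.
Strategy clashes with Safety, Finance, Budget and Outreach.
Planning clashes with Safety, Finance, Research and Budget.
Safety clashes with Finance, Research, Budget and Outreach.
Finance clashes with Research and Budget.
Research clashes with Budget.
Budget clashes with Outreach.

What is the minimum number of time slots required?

Planning, Safety, Finance, Research, Budget pairwise conflict, so at least 5 time slots are needed.
A valid assignment using 5 time slots: Design=2, Strategy=3, Planning=3, Safety=2, Finance=4, Research=5, Budget=1, Outreach=4. Every pair that conflicts lands in different time slots.

5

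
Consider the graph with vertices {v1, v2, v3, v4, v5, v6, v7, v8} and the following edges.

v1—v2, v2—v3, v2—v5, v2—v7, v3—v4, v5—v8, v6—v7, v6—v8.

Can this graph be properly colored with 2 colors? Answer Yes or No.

The cycle v8-v5-v2-v7-v6-v8 has odd length 5, so it cannot be 2-colored; at least 3 colors are needed.
So 2 colors are not enough.

No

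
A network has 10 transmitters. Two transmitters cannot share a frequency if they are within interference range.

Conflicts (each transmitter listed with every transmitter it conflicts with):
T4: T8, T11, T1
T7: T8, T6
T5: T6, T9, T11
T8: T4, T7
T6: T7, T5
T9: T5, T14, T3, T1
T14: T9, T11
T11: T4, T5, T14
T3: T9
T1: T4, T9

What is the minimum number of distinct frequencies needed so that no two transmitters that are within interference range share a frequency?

3

The cycle T9-T1-T4-T11-T14-T9 has odd length 5, so it cannot be 2-colored; at least 3 frequencies are needed.
Using 3 frequencies: T4=1, T7=3, T5=2, T8=2, T6=1, T9=1, T14=2, T11=3, T3=2, T1=2. No two conflicting transmitters share a frequency.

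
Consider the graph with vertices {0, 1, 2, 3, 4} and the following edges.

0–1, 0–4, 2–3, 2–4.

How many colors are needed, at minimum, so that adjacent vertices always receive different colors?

0 and 1 are adjacent, so at least 2 colors are needed.
2 colors suffice: color red → {0, 2}; color blue → {1, 3, 4}. Every edge joins two different colors.

2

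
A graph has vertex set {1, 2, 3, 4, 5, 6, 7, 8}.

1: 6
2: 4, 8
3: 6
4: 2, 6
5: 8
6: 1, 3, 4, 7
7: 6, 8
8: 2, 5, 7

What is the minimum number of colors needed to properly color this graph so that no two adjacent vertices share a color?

The cycle 2-4-6-7-8-2 has odd length 5, so it cannot be 2-colored; at least 3 colors are needed.
3 colors suffice: color red → {6, 8}; color blue → {1, 3, 4, 5, 7}; color green → {2}. No two adjacent vertices share a color.

3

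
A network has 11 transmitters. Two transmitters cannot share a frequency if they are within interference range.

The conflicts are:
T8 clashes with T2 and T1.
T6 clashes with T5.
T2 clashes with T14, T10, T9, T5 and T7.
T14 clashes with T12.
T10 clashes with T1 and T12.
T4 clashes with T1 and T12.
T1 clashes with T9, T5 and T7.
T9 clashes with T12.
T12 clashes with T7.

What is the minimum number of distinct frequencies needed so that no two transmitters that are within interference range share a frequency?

T12 and T7 conflict, so at least 2 frequencies are needed.
2 frequencies suffice: frequency 1 → {T6, T2, T1, T12}; frequency 2 → {T8, T14, T10, T4, T9, T5, T7}. Each listed conflict is separated.

2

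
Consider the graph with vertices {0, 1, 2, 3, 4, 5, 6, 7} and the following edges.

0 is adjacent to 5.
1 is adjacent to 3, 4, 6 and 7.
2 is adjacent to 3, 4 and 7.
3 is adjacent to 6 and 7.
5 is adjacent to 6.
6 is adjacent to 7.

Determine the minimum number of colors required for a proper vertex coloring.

1, 3, 6, 7 form a clique, so at least 4 colors are needed.
4 colors suffice: 0=a, 1=d, 2=a, 3=b, 4=b, 5=b, 6=a, 7=c. Every edge joins two different colors.

4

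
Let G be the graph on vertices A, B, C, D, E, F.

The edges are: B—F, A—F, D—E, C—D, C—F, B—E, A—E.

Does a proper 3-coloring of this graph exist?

Yes

The chromatic number is 3. The cycle F-A-E-D-C-F has odd length 5, so it cannot be 2-colored; at least 3 colors are needed.
One proper 3-coloring: A=2, B=2, C=2, D=3, E=1, F=1.
That is already a proper 3-coloring.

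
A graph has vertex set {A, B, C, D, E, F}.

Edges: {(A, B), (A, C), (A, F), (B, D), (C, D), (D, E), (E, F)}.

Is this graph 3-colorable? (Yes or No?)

The chromatic number is 3. The cycle F-A-C-D-E-F has odd length 5, so it cannot be 2-colored; at least 3 colors are needed.
One proper 3-coloring: A=1, B=2, C=2, D=1, E=2, F=3.
That is already a proper 3-coloring.

Yes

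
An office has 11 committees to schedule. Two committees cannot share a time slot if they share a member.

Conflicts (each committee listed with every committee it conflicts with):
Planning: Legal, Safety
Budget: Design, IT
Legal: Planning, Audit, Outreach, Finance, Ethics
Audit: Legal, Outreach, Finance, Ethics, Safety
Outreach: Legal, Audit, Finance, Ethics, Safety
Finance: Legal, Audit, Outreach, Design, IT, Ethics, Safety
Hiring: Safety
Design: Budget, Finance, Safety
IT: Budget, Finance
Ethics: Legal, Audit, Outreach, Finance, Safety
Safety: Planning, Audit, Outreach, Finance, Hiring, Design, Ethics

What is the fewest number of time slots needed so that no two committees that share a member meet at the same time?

Legal, Audit, Outreach, Finance, Ethics pairwise conflict, so at least 5 time slots are needed.
5 time slots suffice: time slot 1 → {Budget, Legal, Safety}; time slot 2 → {Planning, Finance, Hiring}; time slot 3 → {Audit, Design, IT}; time slot 4 → {Outreach}; time slot 5 → {Ethics}. Each listed conflict is separated.

5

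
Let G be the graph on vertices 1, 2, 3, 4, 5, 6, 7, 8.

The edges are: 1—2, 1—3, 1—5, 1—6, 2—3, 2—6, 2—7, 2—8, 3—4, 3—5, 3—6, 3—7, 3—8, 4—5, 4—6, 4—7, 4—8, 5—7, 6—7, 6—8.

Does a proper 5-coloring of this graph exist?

The chromatic number is 4. 1, 2, 3, 6 form a clique, so at least 4 colors are needed.
4 colors suffice: color a → {3}; color b → {5, 6}; color c → {2, 4}; color d → {1, 7, 8}.
Since 5 ≥ 4, a proper 5-coloring certainly exists.

Yes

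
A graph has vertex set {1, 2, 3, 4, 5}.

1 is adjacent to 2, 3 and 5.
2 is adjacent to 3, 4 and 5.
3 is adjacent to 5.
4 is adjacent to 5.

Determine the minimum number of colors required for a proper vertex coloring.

4

1, 2, 3, 5 are pairwise adjacent (a clique of size 4), so at least 4 colors are needed.
4 colors suffice: color red → {5}; color blue → {2}; color green → {3, 4}; color yellow → {1}. Every edge joins two different colors.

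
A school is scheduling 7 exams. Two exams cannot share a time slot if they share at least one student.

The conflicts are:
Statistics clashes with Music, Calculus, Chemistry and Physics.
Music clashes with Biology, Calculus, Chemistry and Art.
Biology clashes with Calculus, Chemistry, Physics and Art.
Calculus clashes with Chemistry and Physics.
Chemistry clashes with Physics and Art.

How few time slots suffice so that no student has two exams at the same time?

4

Statistics, Calculus, Chemistry, Physics are mutually in conflict, so at least 4 time slots are needed.
Using 4 time slots: Statistics=2, Music=3, Biology=2, Calculus=4, Chemistry=1, Physics=3, Art=4. No two conflicting exams share a time slot.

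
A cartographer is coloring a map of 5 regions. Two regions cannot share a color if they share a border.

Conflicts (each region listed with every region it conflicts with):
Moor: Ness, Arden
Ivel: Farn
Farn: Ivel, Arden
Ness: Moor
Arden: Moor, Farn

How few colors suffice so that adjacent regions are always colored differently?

Farn and Arden conflict, so at least 2 colors are needed.
2 colors suffice: color 1 → {Moor, Farn}; color 2 → {Ivel, Ness, Arden}. Each listed conflict is separated.

2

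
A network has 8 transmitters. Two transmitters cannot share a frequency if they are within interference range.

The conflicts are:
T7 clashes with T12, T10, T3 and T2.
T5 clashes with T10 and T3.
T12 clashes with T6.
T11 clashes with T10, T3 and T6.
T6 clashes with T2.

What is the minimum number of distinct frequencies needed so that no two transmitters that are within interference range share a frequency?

3

The cycle T3-T11-T6-T12-T7-T3 has odd length 5, so it cannot be 2-colored; at least 3 frequencies are needed.
Using 3 frequencies: T7=1, T5=1, T12=2, T11=2, T10=3, T3=3, T6=1, T2=2. No two conflicting transmitters share a frequency.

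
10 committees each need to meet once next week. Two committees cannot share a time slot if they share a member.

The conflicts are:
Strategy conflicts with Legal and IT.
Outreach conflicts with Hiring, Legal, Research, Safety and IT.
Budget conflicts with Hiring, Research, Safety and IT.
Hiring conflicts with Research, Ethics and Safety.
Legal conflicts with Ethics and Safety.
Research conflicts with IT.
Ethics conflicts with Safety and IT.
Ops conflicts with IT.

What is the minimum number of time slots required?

3

Legal, Ethics, Safety pairwise conflict, so at least 3 time slots are needed.
3 time slots suffice: time slot 1 → {Hiring, Legal, IT}; time slot 2 → {Strategy, Research, Safety, Ops}; time slot 3 → {Outreach, Budget, Ethics}. Every pair that conflicts lands in different time slots.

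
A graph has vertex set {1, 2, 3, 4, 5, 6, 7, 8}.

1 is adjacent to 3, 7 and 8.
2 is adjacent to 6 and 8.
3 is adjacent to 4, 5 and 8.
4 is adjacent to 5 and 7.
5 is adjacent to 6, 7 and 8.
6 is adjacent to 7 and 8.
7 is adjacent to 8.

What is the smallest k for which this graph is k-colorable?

5, 6, 7, 8 are pairwise adjacent (a clique of size 4), so at least 4 colors are needed.
4 colors suffice: 1=blue, 2=blue, 3=green, 4=red, 5=blue, 6=yellow, 7=green, 8=red. Every edge joins two different colors.

4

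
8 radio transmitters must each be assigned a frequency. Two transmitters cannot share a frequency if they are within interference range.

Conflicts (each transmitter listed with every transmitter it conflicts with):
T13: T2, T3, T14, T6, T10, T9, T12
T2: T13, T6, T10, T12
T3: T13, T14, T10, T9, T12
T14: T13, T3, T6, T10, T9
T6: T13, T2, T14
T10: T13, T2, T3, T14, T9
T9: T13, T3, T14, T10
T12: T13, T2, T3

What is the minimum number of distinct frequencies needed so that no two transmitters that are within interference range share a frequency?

5

T13, T3, T14, T10, T9 all conflict with each other, so at least 5 frequencies are needed.
5 frequencies suffice: frequency 1 → {T13}; frequency 2 → {T2, T14}; frequency 3 → {T6, T10, T12}; frequency 4 → {T3}; frequency 5 → {T9}. Each listed conflict is separated.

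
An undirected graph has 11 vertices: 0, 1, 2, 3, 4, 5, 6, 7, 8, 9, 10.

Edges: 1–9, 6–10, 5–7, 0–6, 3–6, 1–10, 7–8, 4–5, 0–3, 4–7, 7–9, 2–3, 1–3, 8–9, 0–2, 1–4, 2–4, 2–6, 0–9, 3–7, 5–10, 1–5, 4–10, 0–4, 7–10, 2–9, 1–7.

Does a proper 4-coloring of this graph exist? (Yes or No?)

No

1, 4, 5, 7, 10 form a clique, so at least 5 colors are needed.
So 4 colors are not enough.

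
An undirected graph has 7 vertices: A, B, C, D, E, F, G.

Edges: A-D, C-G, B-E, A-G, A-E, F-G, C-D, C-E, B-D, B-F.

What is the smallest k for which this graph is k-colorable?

3

The cycle B-E-A-G-F-B has odd length 5, so it cannot be 2-colored; at least 3 colors are needed.
A valid assignment using 3 colors: A=red, B=red, C=red, D=blue, E=blue, F=green, G=blue. Each edge has distinct colors on its endpoints.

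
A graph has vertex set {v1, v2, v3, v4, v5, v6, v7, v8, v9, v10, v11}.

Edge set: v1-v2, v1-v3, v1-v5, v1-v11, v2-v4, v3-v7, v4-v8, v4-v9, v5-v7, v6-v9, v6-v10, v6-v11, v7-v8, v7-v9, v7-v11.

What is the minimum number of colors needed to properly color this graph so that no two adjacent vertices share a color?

2

v6 and v9 are adjacent, so at least 2 colors are needed.
A valid assignment using 2 colors: v1=1, v2=2, v3=2, v4=1, v5=2, v6=1, v7=1, v8=2, v9=2, v10=2, v11=2. No two adjacent vertices share a color.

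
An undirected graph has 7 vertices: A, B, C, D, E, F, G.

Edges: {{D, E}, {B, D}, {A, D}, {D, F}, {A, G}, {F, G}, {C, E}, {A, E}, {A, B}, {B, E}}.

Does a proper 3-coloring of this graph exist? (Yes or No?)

No

A, B, D, E form a clique, so at least 4 colors are needed.
So 3 colors are not enough.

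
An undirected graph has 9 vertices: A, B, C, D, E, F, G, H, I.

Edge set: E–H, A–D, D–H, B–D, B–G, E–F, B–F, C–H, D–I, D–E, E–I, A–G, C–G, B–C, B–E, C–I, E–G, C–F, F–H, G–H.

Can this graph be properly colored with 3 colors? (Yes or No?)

The chromatic number is 3. D, E, I are mutually adjacent, so at least 3 colors are needed.
3 colors suffice: color 1 → {A, C, E}; color 2 → {B, H, I}; color 3 → {D, F, G}.
That is already a proper 3-coloring.

Yes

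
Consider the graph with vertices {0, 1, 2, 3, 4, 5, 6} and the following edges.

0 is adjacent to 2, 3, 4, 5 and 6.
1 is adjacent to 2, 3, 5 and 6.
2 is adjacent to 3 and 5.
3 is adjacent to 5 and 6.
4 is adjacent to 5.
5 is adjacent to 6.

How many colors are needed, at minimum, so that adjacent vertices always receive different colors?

1, 3, 5, 6 form a clique, so at least 4 colors are needed.
4 colors suffice: color red → {5}; color blue → {3, 4}; color green → {0, 1}; color yellow → {2, 6}. Every edge joins two different colors.

4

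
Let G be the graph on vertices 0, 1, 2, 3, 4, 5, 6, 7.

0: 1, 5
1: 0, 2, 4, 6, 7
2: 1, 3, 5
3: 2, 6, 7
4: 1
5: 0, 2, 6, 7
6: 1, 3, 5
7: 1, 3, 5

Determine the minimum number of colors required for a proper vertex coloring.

1 and 6 are adjacent, so at least 2 colors are needed.
A valid assignment using 2 colors: 0=b, 1=a, 2=b, 3=a, 4=b, 5=a, 6=b, 7=b. Each edge has distinct colors on its endpoints.

2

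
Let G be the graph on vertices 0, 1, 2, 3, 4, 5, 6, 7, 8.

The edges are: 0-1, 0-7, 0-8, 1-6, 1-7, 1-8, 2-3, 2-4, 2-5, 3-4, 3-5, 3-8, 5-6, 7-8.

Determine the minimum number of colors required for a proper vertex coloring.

4

0, 1, 7, 8 are pairwise adjacent (a clique of size 4), so at least 4 colors are needed.
4 colors suffice: color red → {4, 5, 8}; color blue → {1, 3}; color green → {2, 6, 7}; color yellow → {0}. No two adjacent vertices share a color.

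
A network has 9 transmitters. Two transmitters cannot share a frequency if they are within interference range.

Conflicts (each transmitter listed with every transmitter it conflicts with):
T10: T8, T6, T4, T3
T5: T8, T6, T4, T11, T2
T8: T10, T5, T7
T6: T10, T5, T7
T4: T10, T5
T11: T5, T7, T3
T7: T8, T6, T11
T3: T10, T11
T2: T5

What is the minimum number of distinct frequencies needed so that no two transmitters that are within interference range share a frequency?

The cycle T11-T7-T8-T10-T3-T11 has odd length 5, so it cannot be 2-colored; at least 3 frequencies are needed.
Using 3 frequencies: T10=1, T5=1, T8=2, T6=2, T4=2, T11=2, T7=1, T3=3, T2=2. Each listed conflict is separated.

3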